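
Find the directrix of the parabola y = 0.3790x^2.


a = 0.3790
1/(4a) = 0.6596
directrix: y = -0.6596 = -0.6596

y = -0.6596


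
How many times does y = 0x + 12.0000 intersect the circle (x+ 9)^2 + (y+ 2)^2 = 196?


Substitute y = 0x + 12.0000: (x+ 9)^2 + (0x+12.0000+ 2)^2 = 196
Expand to Ax^2 + Bx + C = 0, where b-k = 14
A = 1+m^2 = 1
B = 2(m(b-k) - h) = 2(0*14 + 9) = 18
C = h^2 + (b-k)^2 - r^2 = 81 + 196 - 196 = 81
disc = B^2-4AC = 324.0000 - 324.0000 = 0
disc = 0

1 intersection point (tangent)


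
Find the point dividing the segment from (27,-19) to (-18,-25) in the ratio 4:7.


Px = (4*(-18) + 7*27)/11 = 117/11 = 10.6364
Py = (4*(-25) + 7*(-19))/11 = -233/11 = -21.1818

P = (10.6364, -21.1818)


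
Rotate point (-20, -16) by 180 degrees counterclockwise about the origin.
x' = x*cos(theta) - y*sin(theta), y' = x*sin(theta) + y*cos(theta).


cos(180) = -1, sin(180) = 0
x' = -20*(-1) + 16*0 = 20
y' = -20*0 - 16*(-1) = 16

(20, 16)


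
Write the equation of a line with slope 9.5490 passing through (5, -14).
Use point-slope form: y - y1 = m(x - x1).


y + 14 = 9.5490(x - 5)
y = 9.5490x - 14 - 9.5490*5
y = 9.5490x - 61.7450

y = 9.5490x - 61.7450


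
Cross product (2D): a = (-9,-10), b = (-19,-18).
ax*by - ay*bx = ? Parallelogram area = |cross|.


cross = -9*(-18) + 10*(-19) = 162 - 190 = -28
Parallelogram area = |-28| = 28

cross = -28, parallelogram area = 28


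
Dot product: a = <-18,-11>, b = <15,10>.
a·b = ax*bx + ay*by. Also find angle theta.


a·b = -18*15 - 11*10 = -270 - 110 = -380
|a| = sqrt(324+121) = 21.0950
|b| = sqrt(225+100) = 18.0278
cos(theta) = -380/(sqrt(445)*sqrt(325)) = -380/sqrt(144625) = -0.999222
theta = arccos(-380/sqrt(144625)) = 177.7395 degrees

a·b = -380, theta = 177.7395 deg


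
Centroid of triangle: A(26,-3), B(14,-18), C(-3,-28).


Gx = (26+14- 3)/3 = 37/3 = 12.3333
Gy = (-3- 18- 28)/3 = -49/3 = -16.3333

G = (12.3333, -16.3333)


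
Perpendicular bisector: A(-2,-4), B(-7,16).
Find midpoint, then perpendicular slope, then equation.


Midpoint = (-4.5, 6)
Slope of AB = dy/dx = 20/(-5) = -4.0000
Perp slope = -dx/dy = 5/20 = 0.2500
b = My - (perp slope)*Mx = 6 + (-5*(-4.5))/20 = 6 + 1.1250 = 7.1250

y = 0.2500x + 7.1250


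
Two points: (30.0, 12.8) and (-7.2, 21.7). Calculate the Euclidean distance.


dx = -7.2 - 30.0 = -37.2
dy = 21.7 - 12.8 = 8.9
d = sqrt(1383.84 + 79.21) = sqrt(1463.05) = 38.2498

38.2498


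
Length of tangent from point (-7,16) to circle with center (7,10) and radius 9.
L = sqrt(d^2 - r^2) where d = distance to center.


d = sqrt((-7-7)^2 + (16-10)^2) = sqrt(196+36) = 15.2315
L = sqrt(232.0000 - 81) = sqrt(151.0000) = 12.2882

12.2882


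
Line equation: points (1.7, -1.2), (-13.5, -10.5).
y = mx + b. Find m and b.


m = (-9.3)/(-15.2) = 0.6118
b = y1 - m*x1 = -1.2 - (-9.3*1.7)/(-15.2) = -1.2 - 1.0401 = -2.2401

y = 0.6118x - 2.2401


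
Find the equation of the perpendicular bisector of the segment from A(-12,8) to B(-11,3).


Midpoint = (-11.5, 5.5)
Slope of AB = dy/dx = -5/1 = -5.0000
Perp slope = -dx/dy = 1/5 = 0.2000
b = My - (perp slope)*Mx = 5.5 + (1*(-11.5))/(-5) = 5.5 + 2.3000 = 7.8000

y = 0.2000x + 7.8000


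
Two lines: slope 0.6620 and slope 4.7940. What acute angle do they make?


m1-m2 = -4.132
1+m1*m2 = 4.173628
tan(theta) = |-4.132/4.173628| = 0.990026
theta = arctan(|-4.132/4.173628|) = 44.7128 degrees (acute angle)

44.7128 degrees


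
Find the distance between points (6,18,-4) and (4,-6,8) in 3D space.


dx=-2, dy=-24, dz=12
d = sqrt(4+576+144) = sqrt(724) = 26.9072

26.9072


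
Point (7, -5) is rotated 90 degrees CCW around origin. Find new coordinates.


cos(90) = 0, sin(90) = 1
x' = 7*0 + 5*1 = 5
y' = 7*1 - 5*0 = 7

(5, 7)


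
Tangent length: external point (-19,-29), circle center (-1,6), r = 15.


d = sqrt((-19+ 1)^2 + (-29-6)^2) = sqrt(324+1225) = 39.3573
L = sqrt(1549.0000 - 225) = sqrt(1324.0000) = 36.3868

36.3868


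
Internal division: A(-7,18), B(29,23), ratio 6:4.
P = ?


Px = (6*29 + 4*(-7))/10 = 146/10 = 14.6000
Py = (6*23 + 4*18)/10 = 210/10 = 21.0000

P = (14.6000, 21.0000)


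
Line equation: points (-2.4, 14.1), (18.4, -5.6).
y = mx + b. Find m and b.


m = (-19.7)/(20.8) = -0.9471
b = y1 - m*x1 = 14.1 - (-19.7*(-2.4))/(20.8) = 14.1 - 2.2731 = 11.8269

y = -0.9471x + 11.8269


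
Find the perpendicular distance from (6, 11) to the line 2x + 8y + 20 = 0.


|2*6 + 8*11 + 20| = |120| = 120
sqrt(4 + 64) = sqrt(68) = 8.2462
d = 120/sqrt(68) = 14.5521

14.5521


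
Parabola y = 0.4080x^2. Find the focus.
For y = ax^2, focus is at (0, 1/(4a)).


a = 0.4080
4a = 1.6320
focus = (0, 1/1.6320) = (0, 0.6127)

Focus = (0, 0.6127)


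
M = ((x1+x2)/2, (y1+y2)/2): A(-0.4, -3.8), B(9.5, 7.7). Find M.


Mx = (-0.4 + 9.5)/2 = 9.1/2 = 4.5500
My = (-3.8 + 7.7)/2 = 3.9/2 = 1.9500

(4.5500, 1.9500)


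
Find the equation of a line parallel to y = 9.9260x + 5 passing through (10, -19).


Parallel lines have equal slopes.
m2 = 9.9260
b2 = -19 - 9.9260*10 = -118.2600

y = 9.9260x - 118.2600


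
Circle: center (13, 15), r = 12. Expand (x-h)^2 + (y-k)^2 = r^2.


(x-13)^2 + (y-15)^2 = 12^2
D = -2h = -26, E = -2k = -30
F = h^2+k^2-r^2 = 169+225-144 = 250

x^2 + y^2 - 26x - 30y + 250 = 0


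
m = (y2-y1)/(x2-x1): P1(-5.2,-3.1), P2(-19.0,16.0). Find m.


dy = 16.0 + 3.1 = 19.1
dx = -19.0 + 5.2 = -13.8
m = 19.1/(-13.8) = -1.3841

m = -1.3841


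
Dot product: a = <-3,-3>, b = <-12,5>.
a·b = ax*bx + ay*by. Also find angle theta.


a·b = -3*(-12) - 3*5 = 36 - 15 = 21
|a| = sqrt(9+9) = 4.2426
|b| = sqrt(144+25) = 13.0000
cos(theta) = 21/(sqrt(18)*sqrt(169)) = 21/sqrt(3042) = 0.380750
theta = arccos(21/sqrt(3042)) = 67.6199 degrees

a·b = 21, theta = 67.6199 deg


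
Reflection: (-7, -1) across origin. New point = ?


Reflection rule for origin: (-x, -y)
(-7, -1) -> (7, 1)

(7, 1)


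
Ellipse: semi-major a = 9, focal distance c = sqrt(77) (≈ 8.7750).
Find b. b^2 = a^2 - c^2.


b^2 = 9^2 - (sqrt(77))^2 = 81 - 77 = 4
b = sqrt(4) = 2

b = 2


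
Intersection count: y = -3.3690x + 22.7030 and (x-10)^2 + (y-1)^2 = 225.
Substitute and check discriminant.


Substitute y = -3.3690x + 22.7030: (x-10)^2 + (-3.3690x+22.7030-1)^2 = 225
Expand to Ax^2 + Bx + C = 0, where b-k = 21.703
A = 1+m^2 = 12.350161
B = 2(m(b-k) - h) = 2(-3.3690*21.703 - 10) = -166.234814
C = h^2 + (b-k)^2 - r^2 = 100 + 471.020209 - 225 = 346.020209
disc = B^2-4AC = 27634.0134 - 17093.6212 = 10540.3922
disc > 0

2 intersection points


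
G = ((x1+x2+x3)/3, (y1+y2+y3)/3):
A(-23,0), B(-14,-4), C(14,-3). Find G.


Gx = (-23- 14+14)/3 = -23/3 = -7.6667
Gy = (0- 4- 3)/3 = -7/3 = -2.3333

G = (-7.6667, -2.3333)


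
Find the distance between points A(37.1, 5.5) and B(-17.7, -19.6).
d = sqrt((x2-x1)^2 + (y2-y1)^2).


dx = -17.7 - 37.1 = -54.8
dy = -19.6 - 5.5 = -25.1
d = sqrt(3003.04 + 630.01) = sqrt(3633.05) = 60.2748

60.2748


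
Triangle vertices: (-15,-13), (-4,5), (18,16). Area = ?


-15*(5-16) = 165
-4*(16+ 13) = -116
18*(-13-5) = -324
sum = -275
Area = |-275|/2 = 137.5000

137.5000 sq units


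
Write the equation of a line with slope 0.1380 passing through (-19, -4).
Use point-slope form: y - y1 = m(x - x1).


y + 4 = 0.1380(x + 19)
y = 0.1380x - 4 - 0.1380*(-19)
y = 0.1380x - 1.3780

y = 0.1380x - 1.3780


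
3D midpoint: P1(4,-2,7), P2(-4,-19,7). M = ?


Mx = (4- 4)/2 = 0
My = (-2- 19)/2 = -10.5000
Mz = (7+7)/2 = 7.0000

M = (0, -10.5000, 7.0000)


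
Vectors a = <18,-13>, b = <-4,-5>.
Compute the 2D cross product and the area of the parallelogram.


cross = 18*(-5) + 13*(-4) = -90 - 52 = -142
Parallelogram area = |-142| = 142

cross = -142, parallelogram area = 142


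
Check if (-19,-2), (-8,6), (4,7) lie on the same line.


-19*(6-7) - 8*(7+ 2) + 4*(-2-6)
= 19 - 72 - 32 = -85

No, not collinear (determinant = -85)


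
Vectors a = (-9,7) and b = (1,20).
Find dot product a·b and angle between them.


a·b = -9*1 + 7*20 = -9 + 140 = 131
|a| = sqrt(81+49) = 11.4018
|b| = sqrt(1+400) = 20.0250
cos(theta) = 131/(sqrt(130)*sqrt(401)) = 131/sqrt(52130) = 0.573756
theta = arccos(131/sqrt(52130)) = 54.9874 degrees

a·b = 131, theta = 54.9874 deg


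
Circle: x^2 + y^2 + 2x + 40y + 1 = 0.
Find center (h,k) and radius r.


h = -D/2 = -2/2 = -1
k = -E/2 = -40/2 = -20
r^2 = h^2 + k^2 - F = 1 + 400 - 1 = 400
r = 20

Center (-1, -20), radius = 20


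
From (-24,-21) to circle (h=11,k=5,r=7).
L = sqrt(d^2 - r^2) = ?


d = sqrt((-24-11)^2 + (-21-5)^2) = sqrt(1225+676) = 43.6005
L = sqrt(1901.0000 - 49) = sqrt(1852.0000) = 43.0349

43.0349


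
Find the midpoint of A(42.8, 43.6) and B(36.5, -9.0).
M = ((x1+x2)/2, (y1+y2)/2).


Mx = (42.8 + 36.5)/2 = 79.3/2 = 39.6500
My = (43.6 - 9.0)/2 = 34.6/2 = 17.3000

(39.6500, 17.3000)


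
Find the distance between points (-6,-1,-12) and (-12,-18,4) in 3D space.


dx=-6, dy=-17, dz=16
d = sqrt(36+289+256) = sqrt(581) = 24.1039

24.1039


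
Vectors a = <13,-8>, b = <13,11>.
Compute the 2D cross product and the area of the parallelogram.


cross = 13*11 + 8*13 = 143 + 104 = 247
Parallelogram area = |247| = 247

cross = 247, parallelogram area = 247


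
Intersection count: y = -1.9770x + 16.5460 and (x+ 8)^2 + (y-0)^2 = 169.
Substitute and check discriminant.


Substitute y = -1.9770x + 16.5460: (x+ 8)^2 + (-1.9770x+16.5460-0)^2 = 169
Expand to Ax^2 + Bx + C = 0, where b-k = 16.546
A = 1+m^2 = 4.908529
B = 2(m(b-k) - h) = 2(-1.9770*16.546 + 8) = -49.422884
C = h^2 + (b-k)^2 - r^2 = 64 + 273.770116 - 169 = 168.770116
disc = B^2-4AC = 2442.6215 - 3313.6520 = -871.0305
disc < 0

0 intersection points


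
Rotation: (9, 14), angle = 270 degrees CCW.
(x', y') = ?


cos(270) = 0, sin(270) = -1
x' = 9*0 - 14*(-1) = 14
y' = 9*(-1) + 14*0 = -9

(14, -9)


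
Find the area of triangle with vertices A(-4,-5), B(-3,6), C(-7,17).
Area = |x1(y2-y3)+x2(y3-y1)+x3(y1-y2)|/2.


-4*(6-17) = 44
-3*(17+ 5) = -66
-7*(-5-6) = 77
sum = 55
Area = |55|/2 = 27.5000

27.5000 sq units


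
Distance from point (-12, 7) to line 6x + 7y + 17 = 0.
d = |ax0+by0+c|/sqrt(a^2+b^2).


|6*(-12) + 7*7 + 17| = |-6| = 6
sqrt(36 + 49) = sqrt(85) = 9.2195
d = 6/sqrt(85) = 0.6508

0.6508


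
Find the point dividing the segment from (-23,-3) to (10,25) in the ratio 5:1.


Px = (5*10 + 1*(-23))/6 = 27/6 = 4.5000
Py = (5*25 + 1*(-3))/6 = 122/6 = 20.3333

P = (4.5000, 20.3333)


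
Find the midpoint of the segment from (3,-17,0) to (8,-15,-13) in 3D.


Mx = (3+8)/2 = 5.5000
My = (-17- 15)/2 = -16.0000
Mz = (0- 13)/2 = -6.5000

M = (5.5000, -16.0000, -6.5000)


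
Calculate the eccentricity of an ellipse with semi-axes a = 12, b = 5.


c = sqrt(144-25) = sqrt(119) = 10.9087
e = c/a = sqrt(119)/12 = 0.9091

e = 0.9091


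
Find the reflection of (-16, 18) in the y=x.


Reflection rule for y=x: (y, x)
(-16, 18) -> (18, -16)

(18, -16)


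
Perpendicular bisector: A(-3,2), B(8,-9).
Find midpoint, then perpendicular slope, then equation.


Midpoint = (2.5, -3.5)
Slope of AB = dy/dx = -11/11 = -1.0000
Perp slope = -dx/dy = 11/11 = 1.0000
b = My - (perp slope)*Mx = -3.5 + (11*2.5)/(-11) = -3.5 - 2.5000 = -6.0000

y = 1.0000x - 6.0000


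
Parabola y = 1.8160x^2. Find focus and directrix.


a = 1.8160
1/(4a) = 0.1377
Focus = (0, 0.1377)
Directrix: y = -0.1377

Focus = (0, 0.1377), Directrix: y = -0.1377


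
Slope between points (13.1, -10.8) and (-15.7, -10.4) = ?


dy = -10.4 + 10.8 = 0.4
dx = -15.7 - 13.1 = -28.8
m = 0.4/(-28.8) = -0.0139

m = -0.0139


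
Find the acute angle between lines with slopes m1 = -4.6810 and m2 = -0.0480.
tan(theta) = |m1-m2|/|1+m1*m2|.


m1-m2 = -4.633
1+m1*m2 = 1.224688
tan(theta) = |-4.633/1.224688| = 3.783004
theta = arctan(|-4.633/1.224688|) = 75.1931 degrees (acute angle)

75.1931 degrees


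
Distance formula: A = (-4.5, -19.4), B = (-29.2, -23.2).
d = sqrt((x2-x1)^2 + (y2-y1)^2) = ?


dx = -29.2 + 4.5 = -24.7
dy = -23.2 + 19.4 = -3.8
d = sqrt(610.09 + 14.44) = sqrt(624.53) = 24.9906

24.9906


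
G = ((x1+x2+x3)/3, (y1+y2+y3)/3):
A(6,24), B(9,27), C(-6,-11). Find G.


Gx = (6+9- 6)/3 = 9/3 = 3.0000
Gy = (24+27- 11)/3 = 40/3 = 13.3333

G = (3.0000, 13.3333)


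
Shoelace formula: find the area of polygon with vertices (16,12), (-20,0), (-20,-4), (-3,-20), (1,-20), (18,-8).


sum(xi*y_{i+1}) = 16*0 - 20*(-4) - 20*(-20) - 3*(-20) + 1*(-8) + 18*12 = 748
sum(yi*x_{i+1}) = 12*(-20) + 0*(-20) - 4*(-3) - 20*1 - 20*18 - 8*16 = -736
Area = |748 + 736|/2 = 1484/2 = 742.0000

742.0000 sq units


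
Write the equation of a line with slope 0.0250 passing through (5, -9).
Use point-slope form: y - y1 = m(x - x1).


y + 9 = 0.0250(x - 5)
y = 0.0250x - 9 - 0.0250*5
y = 0.0250x - 9.1250

y = 0.0250x - 9.1250


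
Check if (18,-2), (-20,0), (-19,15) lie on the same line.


18*(0-15) - 20*(15+ 2) - 19*(-2-0)
= -270 - 340 + 38 = -572

No, not collinear (determinant = -572)


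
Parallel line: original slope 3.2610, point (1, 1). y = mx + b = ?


Parallel lines have equal slopes.
m2 = 3.2610
b2 = 1 - 3.2610*1 = -2.2610

y = 3.2610x - 2.2610


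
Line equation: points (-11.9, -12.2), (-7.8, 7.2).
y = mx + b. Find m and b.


m = (19.4)/(4.1) = 4.7317
b = y1 - m*x1 = -12.2 - (19.4*(-11.9))/(4.1) = -12.2 + 56.3073 = 44.1073

y = 4.7317x + 44.1073


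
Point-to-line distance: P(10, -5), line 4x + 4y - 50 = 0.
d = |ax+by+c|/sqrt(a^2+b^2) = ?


|4*10 + 4*(-5) - 50| = |-30| = 30
sqrt(16 + 16) = sqrt(32) = 5.6569
d = 30/sqrt(32) = 5.3033

5.3033


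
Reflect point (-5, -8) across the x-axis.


Reflection rule for x-axis: (x, -y)
(-5, -8) -> (-5, 8)

(-5, 8)


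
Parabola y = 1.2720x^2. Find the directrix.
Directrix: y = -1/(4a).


a = 1.2720
1/(4a) = 0.1965
directrix: y = -0.1965 = -0.1965

y = -0.1965


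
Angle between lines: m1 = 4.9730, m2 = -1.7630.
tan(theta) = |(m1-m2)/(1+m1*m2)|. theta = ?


m1-m2 = 6.736
1+m1*m2 = -7.767399
tan(theta) = |6.736/(-7.767399)| = 0.867214
theta = arctan(|6.736/(-7.767399)|) = 40.9323 degrees (acute angle)

40.9323 degrees


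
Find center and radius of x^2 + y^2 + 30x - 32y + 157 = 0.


h = -D/2 = -30/2 = -15
k = -E/2 = 32/2 = 16
r^2 = h^2 + k^2 - F = 225 + 256 - 157 = 324
r = 18

Center (-15, 16), radius = 18


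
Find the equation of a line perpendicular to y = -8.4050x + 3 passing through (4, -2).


Perpendicular slope = -1/m1 = -1/(-8.4050) = 0.1190
b2 = y0 - m2*x0 = -2 + 4/(-8.4050) = -2 - 0.4759 = -2.4759

y = 0.1190x - 2.4759


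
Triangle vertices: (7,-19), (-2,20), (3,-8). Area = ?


7*(20+ 8) = 196
-2*(-8+ 19) = -22
3*(-19-20) = -117
sum = 57
Area = |57|/2 = 28.5000

28.5000 sq units


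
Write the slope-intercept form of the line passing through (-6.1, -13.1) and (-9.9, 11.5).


m = (24.6)/(-3.8) = -6.4737
b = y1 - m*x1 = -13.1 - (24.6*(-6.1))/(-3.8) = -13.1 - 39.4895 = -52.5895

y = -6.4737x - 52.5895


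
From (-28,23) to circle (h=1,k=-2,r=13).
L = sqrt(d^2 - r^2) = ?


d = sqrt((-28-1)^2 + (23+ 2)^2) = sqrt(841+625) = 38.2884
L = sqrt(1466.0000 - 169) = sqrt(1297.0000) = 36.0139

36.0139


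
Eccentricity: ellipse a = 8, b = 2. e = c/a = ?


c = sqrt(64-4) = sqrt(60) = 7.7460
e = c/a = sqrt(60)/8 = 0.9682

e = 0.9682


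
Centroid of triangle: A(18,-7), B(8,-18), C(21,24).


Gx = (18+8+21)/3 = 47/3 = 15.6667
Gy = (-7- 18+24)/3 = -1/3 = -0.3333

G = (15.6667, -0.3333)


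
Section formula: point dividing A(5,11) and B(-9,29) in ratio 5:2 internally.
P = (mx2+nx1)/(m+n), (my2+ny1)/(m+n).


Px = (5*(-9) + 2*5)/7 = -35/7 = -5.0000
Py = (5*29 + 2*11)/7 = 167/7 = 23.8571

P = (-5.0000, 23.8571)


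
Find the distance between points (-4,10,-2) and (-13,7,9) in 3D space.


dx=-9, dy=-3, dz=11
d = sqrt(81+9+121) = sqrt(211) = 14.5258

14.5258


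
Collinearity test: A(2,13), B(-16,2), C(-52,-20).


2*(2+ 20) - 16*(-20-13) - 52*(13-2)
= 44 + 528 - 572 = 0

Yes, collinear (determinant = 0)


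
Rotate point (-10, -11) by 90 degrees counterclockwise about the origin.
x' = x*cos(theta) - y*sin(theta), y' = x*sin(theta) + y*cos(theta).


cos(90) = 0, sin(90) = 1
x' = -10*0 + 11*1 = 11
y' = -10*1 - 11*0 = -10

(11, -10)


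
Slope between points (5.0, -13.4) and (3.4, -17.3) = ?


dy = -17.3 + 13.4 = -3.9
dx = 3.4 - 5.0 = -1.6
m = -3.9/(-1.6) = 2.4375

m = 2.4375


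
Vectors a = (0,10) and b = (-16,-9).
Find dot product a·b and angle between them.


a·b = 0*(-16) + 10*(-9) = 0 - 90 = -90
|a| = sqrt(0+100) = 10.0000
|b| = sqrt(256+81) = 18.3576
cos(theta) = -90/(sqrt(100)*sqrt(337)) = -90/sqrt(33700) = -0.490261
theta = arccos(-90/sqrt(33700)) = 119.3578 degrees

a·b = -90, theta = 119.3578 deg


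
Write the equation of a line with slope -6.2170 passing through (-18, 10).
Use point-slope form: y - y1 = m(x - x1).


y - 10 = -6.2170(x + 18)
y = -6.2170x + 10 + 6.2170*(-18)
y = -6.2170x - 101.9060

y = -6.2170x - 101.9060


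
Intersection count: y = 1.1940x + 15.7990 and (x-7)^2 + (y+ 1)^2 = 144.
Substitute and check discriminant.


Substitute y = 1.1940x + 15.7990: (x-7)^2 + (1.1940x+15.7990+ 1)^2 = 144
Expand to Ax^2 + Bx + C = 0, where b-k = 16.799
A = 1+m^2 = 2.425636
B = 2(m(b-k) - h) = 2(1.1940*16.799 - 7) = 26.116012
C = h^2 + (b-k)^2 - r^2 = 49 + 282.206401 - 144 = 187.206401
disc = B^2-4AC = 682.0461 - 1816.3783 = -1134.3322
disc < 0

0 intersection points


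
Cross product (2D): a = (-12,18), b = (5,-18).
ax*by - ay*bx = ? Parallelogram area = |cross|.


cross = -12*(-18) - 18*5 = 216 - 90 = 126
Parallelogram area = |126| = 126

cross = 126, parallelogram area = 126


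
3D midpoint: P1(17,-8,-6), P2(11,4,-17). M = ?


Mx = (17+11)/2 = 14.0000
My = (-8+4)/2 = -2.0000
Mz = (-6- 17)/2 = -11.5000

M = (14.0000, -2.0000, -11.5000)


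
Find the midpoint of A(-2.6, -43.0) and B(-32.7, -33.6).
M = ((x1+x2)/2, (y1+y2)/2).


Mx = (-2.6 - 32.7)/2 = -35.3/2 = -17.6500
My = (-43.0 - 33.6)/2 = -76.6/2 = -38.3000

(-17.6500, -38.3000)


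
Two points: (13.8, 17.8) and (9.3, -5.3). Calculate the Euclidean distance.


dx = 9.3 - 13.8 = -4.5
dy = -5.3 - 17.8 = -23.1
d = sqrt(20.25 + 533.61) = sqrt(553.86) = 23.5342

23.5342


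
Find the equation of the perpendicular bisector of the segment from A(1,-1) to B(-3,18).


Midpoint = (-1, 8.5)
Slope of AB = dy/dx = 19/(-4) = -4.7500
Perp slope = -dx/dy = 4/19 = 0.2105
b = My - (perp slope)*Mx = 8.5 + (-4*(-1))/19 = 8.5 + 0.2105 = 8.7105

y = 0.2105x + 8.7105


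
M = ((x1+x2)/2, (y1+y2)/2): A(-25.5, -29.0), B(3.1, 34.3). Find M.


Mx = (-25.5 + 3.1)/2 = -22.4/2 = -11.2000
My = (-29.0 + 34.3)/2 = 5.3/2 = 2.6500

(-11.2000, 2.6500)


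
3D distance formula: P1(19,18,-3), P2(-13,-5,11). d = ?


dx=-32, dy=-23, dz=14
d = sqrt(1024+529+196) = sqrt(1749) = 41.8210

41.8210


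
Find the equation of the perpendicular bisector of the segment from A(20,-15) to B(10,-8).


Midpoint = (15, -11.5)
Slope of AB = dy/dx = 7/(-10) = -0.7000
Perp slope = -dx/dy = 10/7 = 1.4286
b = My - (perp slope)*Mx = -11.5 + (-10*15)/7 = -11.5 - 21.4286 = -32.9286

y = 1.4286x - 32.9286


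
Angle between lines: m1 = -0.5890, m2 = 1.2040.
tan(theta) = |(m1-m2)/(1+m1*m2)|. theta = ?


m1-m2 = -1.793
1+m1*m2 = 0.290844
tan(theta) = |-1.793/0.290844| = 6.164817
theta = arctan(|-1.793/0.290844|) = 80.7863 degrees (acute angle)

80.7863 degrees


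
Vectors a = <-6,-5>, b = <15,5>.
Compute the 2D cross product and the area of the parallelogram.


cross = -6*5 + 5*15 = -30 + 75 = 45
Parallelogram area = |45| = 45

cross = 45, parallelogram area = 45


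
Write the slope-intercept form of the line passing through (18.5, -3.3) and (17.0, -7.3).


m = (-4.0)/(-1.5) = 2.6667
b = y1 - m*x1 = -3.3 - (-4.0*18.5)/(-1.5) = -3.3 - 49.3333 = -52.6333

y = 2.6667x - 52.6333


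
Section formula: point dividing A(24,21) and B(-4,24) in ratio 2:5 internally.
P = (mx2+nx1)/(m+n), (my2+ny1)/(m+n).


Px = (2*(-4) + 5*24)/7 = 112/7 = 16.0000
Py = (2*24 + 5*21)/7 = 153/7 = 21.8571

P = (16.0000, 21.8571)


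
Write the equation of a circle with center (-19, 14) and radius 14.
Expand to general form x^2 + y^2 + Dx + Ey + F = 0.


(x+ 19)^2 + (y-14)^2 = 14^2
D = -2h = 38, E = -2k = -28
F = h^2+k^2-r^2 = 361+196-196 = 361

x^2 + y^2 + 38x - 28y + 361 = 0


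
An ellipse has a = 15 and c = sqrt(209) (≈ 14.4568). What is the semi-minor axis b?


b^2 = 15^2 - (sqrt(209))^2 = 225 - 209 = 16
b = sqrt(16) = 4

b = 4


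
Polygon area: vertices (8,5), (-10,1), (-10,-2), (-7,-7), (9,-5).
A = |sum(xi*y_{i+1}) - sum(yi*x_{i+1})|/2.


sum(xi*y_{i+1}) = 8*1 - 10*(-2) - 10*(-7) - 7*(-5) + 9*5 = 178
sum(yi*x_{i+1}) = 5*(-10) + 1*(-10) - 2*(-7) - 7*9 - 5*8 = -149
Area = |178 + 149|/2 = 327/2 = 163.5000

163.5000 sq units


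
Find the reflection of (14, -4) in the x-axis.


Reflection rule for x-axis: (x, -y)
(14, -4) -> (14, 4)

(14, 4)


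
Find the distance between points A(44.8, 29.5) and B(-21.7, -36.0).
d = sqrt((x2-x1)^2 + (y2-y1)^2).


dx = -21.7 - 44.8 = -66.5
dy = -36.0 - 29.5 = -65.5
d = sqrt(4422.25 + 4290.25) = sqrt(8712.5) = 93.3408

93.3408


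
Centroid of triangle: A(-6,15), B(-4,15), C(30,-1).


Gx = (-6- 4+30)/3 = 20/3 = 6.6667
Gy = (15+15- 1)/3 = 29/3 = 9.6667

G = (6.6667, 9.6667)


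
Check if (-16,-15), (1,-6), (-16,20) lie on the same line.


-16*(-6-20) + 1*(20+ 15) - 16*(-15+ 6)
= 416 + 35 + 144 = 595

No, not collinear (determinant = 595)


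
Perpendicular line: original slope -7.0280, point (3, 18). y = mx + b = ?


Perpendicular slope = -1/m1 = -1/(-7.0280) = 0.1423
b2 = y0 - m2*x0 = 18 + 3/(-7.0280) = 18 - 0.4269 = 17.5731

y = 0.1423x + 17.5731


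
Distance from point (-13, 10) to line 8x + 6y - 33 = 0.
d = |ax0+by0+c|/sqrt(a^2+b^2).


|8*(-13) + 6*10 - 33| = |-77| = 77
sqrt(64 + 36) = sqrt(100) = 10.0000
d = 77/sqrt(100) = 7.7000

7.7000


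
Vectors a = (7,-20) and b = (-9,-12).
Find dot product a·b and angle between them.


a·b = 7*(-9) - 20*(-12) = -63 + 240 = 177
|a| = sqrt(49+400) = 21.1896
|b| = sqrt(81+144) = 15.0000
cos(theta) = 177/(sqrt(449)*sqrt(225)) = 177/sqrt(101025) = 0.556876
theta = arccos(177/sqrt(101025)) = 56.1599 degrees

a·b = 177, theta = 56.1599 deg


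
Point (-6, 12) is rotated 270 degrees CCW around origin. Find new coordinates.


cos(270) = 0, sin(270) = -1
x' = -6*0 - 12*(-1) = 12
y' = -6*(-1) + 12*0 = 6

(12, 6)


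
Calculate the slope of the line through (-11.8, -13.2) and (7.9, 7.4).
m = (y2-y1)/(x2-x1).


dy = 7.4 + 13.2 = 20.6
dx = 7.9 + 11.8 = 19.7
m = 20.6/19.7 = 1.0457

m = 1.0457


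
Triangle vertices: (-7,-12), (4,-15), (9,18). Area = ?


-7*(-15-18) = 231
4*(18+ 12) = 120
9*(-12+ 15) = 27
sum = 378
Area = |378|/2 = 189.0000

189.0000 sq units


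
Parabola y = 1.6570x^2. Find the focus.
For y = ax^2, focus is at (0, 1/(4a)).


a = 1.6570
4a = 6.6280
focus = (0, 1/6.6280) = (0, 0.1509)

Focus = (0, 0.1509)


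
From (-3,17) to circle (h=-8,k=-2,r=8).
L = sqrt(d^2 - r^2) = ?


d = sqrt((-3+ 8)^2 + (17+ 2)^2) = sqrt(25+361) = 19.6469
L = sqrt(386.0000 - 64) = sqrt(322.0000) = 17.9444

17.9444


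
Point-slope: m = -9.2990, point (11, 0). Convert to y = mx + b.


y - 0 = -9.2990(x - 11)
y = -9.2990x + 0 + 9.2990*11
y = -9.2990x + 102.2890

y = -9.2990x + 102.2890


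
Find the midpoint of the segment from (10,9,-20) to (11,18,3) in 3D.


Mx = (10+11)/2 = 10.5000
My = (9+18)/2 = 13.5000
Mz = (-20+3)/2 = -8.5000

M = (10.5000, 13.5000, -8.5000)


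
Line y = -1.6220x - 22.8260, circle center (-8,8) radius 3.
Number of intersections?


Substitute y = -1.6220x - 22.8260: (x+ 8)^2 + (-1.6220x- 22.8260-8)^2 = 9
Expand to Ax^2 + Bx + C = 0, where b-k = -30.826
A = 1+m^2 = 3.630884
B = 2(m(b-k) - h) = 2(-1.6220*(-30.826) + 8) = 115.999544
C = h^2 + (b-k)^2 - r^2 = 64 + 950.242276 - 9 = 1005.242276
disc = B^2-4AC = 13455.8942 - 14599.6724 = -1143.7782
disc < 0

0 intersection points


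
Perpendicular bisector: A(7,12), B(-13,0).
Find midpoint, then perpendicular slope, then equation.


Midpoint = (-3, 6)
Slope of AB = dy/dx = -12/(-20) = 0.6000
Perp slope = -dx/dy = -20/12 = -1.6667
b = My - (perp slope)*Mx = 6 + (-20*(-3))/(-12) = 6 - 5.0000 = 1.0000

y = -1.6667x + 1.0000


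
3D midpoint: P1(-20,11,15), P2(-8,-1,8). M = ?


Mx = (-20- 8)/2 = -14.0000
My = (11- 1)/2 = 5.0000
Mz = (15+8)/2 = 11.5000

M = (-14.0000, 5.0000, 11.5000)


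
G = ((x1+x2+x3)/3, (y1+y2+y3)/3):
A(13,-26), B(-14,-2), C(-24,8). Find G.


Gx = (13- 14- 24)/3 = -25/3 = -8.3333
Gy = (-26- 2+8)/3 = -20/3 = -6.6667

G = (-8.3333, -6.6667)


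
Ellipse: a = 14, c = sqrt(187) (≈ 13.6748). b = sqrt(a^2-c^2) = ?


b^2 = 14^2 - (sqrt(187))^2 = 196 - 187 = 9
b = sqrt(9) = 3

b = 3


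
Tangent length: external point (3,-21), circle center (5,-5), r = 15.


d = sqrt((3-5)^2 + (-21+ 5)^2) = sqrt(4+256) = 16.1245
L = sqrt(260.0000 - 225) = sqrt(35.0000) = 5.9161

5.9161


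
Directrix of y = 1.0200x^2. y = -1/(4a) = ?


a = 1.0200
1/(4a) = 0.2451
directrix: y = -0.2451 = -0.2451

y = -0.2451


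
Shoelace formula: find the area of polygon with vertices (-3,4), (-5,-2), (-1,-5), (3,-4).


sum(xi*y_{i+1}) = -3*(-2) - 5*(-5) - 1*(-4) + 3*4 = 47
sum(yi*x_{i+1}) = 4*(-5) - 2*(-1) - 5*3 - 4*(-3) = -21
Area = |47 + 21|/2 = 68/2 = 34.0000

34.0000 sq units


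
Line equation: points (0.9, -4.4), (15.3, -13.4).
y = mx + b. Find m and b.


m = (-9.0)/(14.4) = -0.6250
b = y1 - m*x1 = -4.4 - (-9.0*0.9)/(14.4) = -4.4 + 0.5625 = -3.8375

y = -0.6250x - 3.8375


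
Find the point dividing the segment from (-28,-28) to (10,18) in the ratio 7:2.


Px = (7*10 + 2*(-28))/9 = 14/9 = 1.5556
Py = (7*18 + 2*(-28))/9 = 70/9 = 7.7778

P = (1.5556, 7.7778)


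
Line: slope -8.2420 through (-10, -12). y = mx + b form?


y + 12 = -8.2420(x + 10)
y = -8.2420x - 12 + 8.2420*(-10)
y = -8.2420x - 94.4200

y = -8.2420x - 94.4200


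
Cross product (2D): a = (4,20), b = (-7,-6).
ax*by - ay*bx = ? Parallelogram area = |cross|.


cross = 4*(-6) - 20*(-7) = -24 + 140 = 116
Parallelogram area = |116| = 116

cross = 116, parallelogram area = 116


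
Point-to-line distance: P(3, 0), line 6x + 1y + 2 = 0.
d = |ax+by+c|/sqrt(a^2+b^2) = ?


|6*3 + 1*0 + 2| = |20| = 20
sqrt(36 + 1) = sqrt(37) = 6.0828
d = 20/sqrt(37) = 3.2880

3.2880


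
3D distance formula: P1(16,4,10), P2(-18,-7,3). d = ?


dx=-34, dy=-11, dz=-7
d = sqrt(1156+121+49) = sqrt(1326) = 36.4143

36.4143


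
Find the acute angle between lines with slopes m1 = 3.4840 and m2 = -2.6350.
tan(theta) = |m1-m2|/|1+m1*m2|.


m1-m2 = 6.119
1+m1*m2 = -8.18034
tan(theta) = |6.119/(-8.18034)| = 0.748013
theta = arctan(|6.119/(-8.18034)|) = 36.7970 degrees (acute angle)

36.7970 degrees


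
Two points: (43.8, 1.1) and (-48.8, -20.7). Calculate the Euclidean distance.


dx = -48.8 - 43.8 = -92.6
dy = -20.7 - 1.1 = -21.8
d = sqrt(8574.76 + 475.24) = sqrt(9050) = 95.1315

95.1315


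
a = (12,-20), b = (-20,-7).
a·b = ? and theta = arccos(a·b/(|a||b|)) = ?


a·b = 12*(-20) - 20*(-7) = -240 + 140 = -100
|a| = sqrt(144+400) = 23.3238
|b| = sqrt(400+49) = 21.1896
cos(theta) = -100/(sqrt(544)*sqrt(449)) = -100/sqrt(244256) = -0.202338
theta = arccos(-100/sqrt(244256)) = 101.6737 degrees

a·b = -100, theta = 101.6737 deg


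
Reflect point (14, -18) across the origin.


Reflection rule for origin: (-x, -y)
(14, -18) -> (-14, 18)

(-14, 18)


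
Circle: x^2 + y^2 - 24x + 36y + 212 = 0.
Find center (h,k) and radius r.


h = -D/2 = 24/2 = 12
k = -E/2 = -36/2 = -18
r^2 = h^2 + k^2 - F = 144 + 324 - 212 = 256
r = 16

Center (12, -18), radius = 16


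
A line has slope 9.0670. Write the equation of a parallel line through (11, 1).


Parallel lines have equal slopes.
m2 = 9.0670
b2 = 1 - 9.0670*11 = -98.7370

y = 9.0670x - 98.7370


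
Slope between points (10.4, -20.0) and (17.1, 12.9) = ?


dy = 12.9 + 20.0 = 32.9
dx = 17.1 - 10.4 = 6.7
m = 32.9/6.7 = 4.9104

m = 4.9104


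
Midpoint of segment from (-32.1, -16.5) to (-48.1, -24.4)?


Mx = (-32.1 - 48.1)/2 = -80.2/2 = -40.1000
My = (-16.5 - 24.4)/2 = -40.9/2 = -20.4500

(-40.1000, -20.4500)


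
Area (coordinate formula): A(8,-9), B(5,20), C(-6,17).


8*(20-17) = 24
5*(17+ 9) = 130
-6*(-9-20) = 174
sum = 328
Area = |328|/2 = 164.0000

164.0000 sq units


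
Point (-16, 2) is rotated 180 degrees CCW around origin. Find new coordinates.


cos(180) = -1, sin(180) = 0
x' = -16*(-1) - 2*0 = 16
y' = -16*0 + 2*(-1) = -2

(16, -2)


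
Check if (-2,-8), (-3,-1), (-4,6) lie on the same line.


-2*(-1-6) - 3*(6+ 8) - 4*(-8+ 1)
= 14 - 42 + 28 = 0

Yes, collinear (determinant = 0)


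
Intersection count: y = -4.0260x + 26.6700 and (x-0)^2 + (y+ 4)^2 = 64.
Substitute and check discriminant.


Substitute y = -4.0260x + 26.6700: (x-0)^2 + (-4.0260x+26.6700+ 4)^2 = 64
Expand to Ax^2 + Bx + C = 0, where b-k = 30.67
A = 1+m^2 = 17.208676
B = 2(m(b-k) - h) = 2(-4.0260*30.67 - 0) = -246.95484
C = h^2 + (b-k)^2 - r^2 = 0 + 940.6489 - 64 = 876.6489
disc = B^2-4AC = 60986.6930 - 60343.8675 = 642.8255
disc > 0

2 intersection points


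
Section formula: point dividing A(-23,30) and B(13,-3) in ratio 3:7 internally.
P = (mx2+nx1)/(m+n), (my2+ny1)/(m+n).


Px = (3*13 + 7*(-23))/10 = -122/10 = -12.2000
Py = (3*(-3) + 7*30)/10 = 201/10 = 20.1000

P = (-12.2000, 20.1000)


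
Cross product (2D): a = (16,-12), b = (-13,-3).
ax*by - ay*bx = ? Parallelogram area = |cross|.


cross = 16*(-3) + 12*(-13) = -48 - 156 = -204
Parallelogram area = |-204| = 204

cross = -204, parallelogram area = 204


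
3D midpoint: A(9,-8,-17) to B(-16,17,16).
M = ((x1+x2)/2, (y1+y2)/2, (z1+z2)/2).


Mx = (9- 16)/2 = -3.5000
My = (-8+17)/2 = 4.5000
Mz = (-17+16)/2 = -0.5000

M = (-3.5000, 4.5000, -0.5000)


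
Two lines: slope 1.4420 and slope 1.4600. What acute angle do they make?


m1-m2 = -0.018
1+m1*m2 = 3.10532
tan(theta) = |-0.018/3.10532| = 0.005797
theta = arctan(|-0.018/3.10532|) = 0.3321 degrees (acute angle)

0.3321 degrees


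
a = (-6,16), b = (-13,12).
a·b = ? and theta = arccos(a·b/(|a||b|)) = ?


a·b = -6*(-13) + 16*12 = 78 + 192 = 270
|a| = sqrt(36+256) = 17.0880
|b| = sqrt(169+144) = 17.6918
cos(theta) = 270/(sqrt(292)*sqrt(313)) = 270/sqrt(91396) = 0.893100
theta = arccos(270/sqrt(91396)) = 26.7346 degrees

a·b = 270, theta = 26.7346 deg


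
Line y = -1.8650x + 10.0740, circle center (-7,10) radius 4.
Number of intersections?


Substitute y = -1.8650x + 10.0740: (x+ 7)^2 + (-1.8650x+10.0740-10)^2 = 16
Expand to Ax^2 + Bx + C = 0, where b-k = 0.074
A = 1+m^2 = 4.478225
B = 2(m(b-k) - h) = 2(-1.8650*0.074 + 7) = 13.72398
C = h^2 + (b-k)^2 - r^2 = 49 + 0.005476 - 16 = 33.005476
disc = B^2-4AC = 188.3476 - 591.2238 = -402.8762
disc < 0

0 intersection points


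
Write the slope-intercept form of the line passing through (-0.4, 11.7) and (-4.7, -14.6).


m = (-26.3)/(-4.3) = 6.1163
b = y1 - m*x1 = 11.7 - (-26.3*(-0.4))/(-4.3) = 11.7 + 2.4465 = 14.1465

y = 6.1163x + 14.1465


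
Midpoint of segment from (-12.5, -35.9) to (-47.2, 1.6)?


Mx = (-12.5 - 47.2)/2 = -59.7/2 = -29.8500
My = (-35.9 + 1.6)/2 = -34.3/2 = -17.1500

(-29.8500, -17.1500)


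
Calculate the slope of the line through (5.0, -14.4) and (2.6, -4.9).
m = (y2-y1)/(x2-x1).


dy = -4.9 + 14.4 = 9.5
dx = 2.6 - 5.0 = -2.4
m = 9.5/(-2.4) = -3.9583

m = -3.9583


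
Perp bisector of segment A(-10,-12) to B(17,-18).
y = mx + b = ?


Midpoint = (3.5, -15)
Slope of AB = dy/dx = -6/27 = -0.2222
Perp slope = -dx/dy = 27/6 = 4.5000
b = My - (perp slope)*Mx = -15 + (27*3.5)/(-6) = -15 - 15.7500 = -30.7500

y = 4.5000x - 30.7500


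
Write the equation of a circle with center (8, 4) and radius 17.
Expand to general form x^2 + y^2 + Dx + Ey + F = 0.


(x-8)^2 + (y-4)^2 = 17^2
D = -2h = -16, E = -2k = -8
F = h^2+k^2-r^2 = 64+16-289 = -209

x^2 + y^2 - 16x - 8y - 209 = 0


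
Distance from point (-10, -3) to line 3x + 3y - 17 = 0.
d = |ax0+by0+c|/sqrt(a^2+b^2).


|3*(-10) + 3*(-3) - 17| = |-56| = 56
sqrt(9 + 9) = sqrt(18) = 4.2426
d = 56/sqrt(18) = 13.1993

13.1993


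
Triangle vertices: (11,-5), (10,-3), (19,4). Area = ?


11*(-3-4) = -77
10*(4+ 5) = 90
19*(-5+ 3) = -38
sum = -25
Area = |-25|/2 = 12.5000

12.5000 sq units


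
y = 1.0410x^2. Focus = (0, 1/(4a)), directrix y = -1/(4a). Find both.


a = 1.0410
1/(4a) = 0.2402
Focus = (0, 0.2402)
Directrix: y = -0.2402

Focus = (0, 0.2402), Directrix: y = -0.2402


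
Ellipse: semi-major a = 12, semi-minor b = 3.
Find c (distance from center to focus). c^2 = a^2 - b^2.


c^2 = 12^2 - 3^2 = 144 - 9 = 135
c = sqrt(135) = 11.6190

c = 11.6190


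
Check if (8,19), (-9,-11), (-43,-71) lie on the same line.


8*(-11+ 71) - 9*(-71-19) - 43*(19+ 11)
= 480 + 810 - 1290 = 0

Yes, collinear (determinant = 0)


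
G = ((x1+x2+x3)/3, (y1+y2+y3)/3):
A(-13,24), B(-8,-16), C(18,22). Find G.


Gx = (-13- 8+18)/3 = -3/3 = -1.0000
Gy = (24- 16+22)/3 = 30/3 = 10.0000

G = (-1.0000, 10.0000)


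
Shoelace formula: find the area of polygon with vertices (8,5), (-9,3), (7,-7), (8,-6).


sum(xi*y_{i+1}) = 8*3 - 9*(-7) + 7*(-6) + 8*5 = 85
sum(yi*x_{i+1}) = 5*(-9) + 3*7 - 7*8 - 6*8 = -128
Area = |85 + 128|/2 = 213/2 = 106.5000

106.5000 sq units


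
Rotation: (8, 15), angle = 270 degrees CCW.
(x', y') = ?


cos(270) = 0, sin(270) = -1
x' = 8*0 - 15*(-1) = 15
y' = 8*(-1) + 15*0 = -8

(15, -8)


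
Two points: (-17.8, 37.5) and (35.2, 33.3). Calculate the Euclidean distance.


dx = 35.2 + 17.8 = 53.0
dy = 33.3 - 37.5 = -4.2
d = sqrt(2809.0 + 17.64) = sqrt(2826.64) = 53.1662

53.1662


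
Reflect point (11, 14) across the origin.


Reflection rule for origin: (-x, -y)
(11, 14) -> (-11, -14)

(-11, -14)


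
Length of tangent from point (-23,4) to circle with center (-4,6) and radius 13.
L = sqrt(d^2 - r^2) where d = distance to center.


d = sqrt((-23+ 4)^2 + (4-6)^2) = sqrt(361+4) = 19.1050
L = sqrt(365.0000 - 169) = sqrt(196.0000) = 14.0000

14.0000


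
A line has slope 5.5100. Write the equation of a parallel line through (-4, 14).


Parallel lines have equal slopes.
m2 = 5.5100
b2 = 14 - 5.5100*(-4) = 36.0400

y = 5.5100x + 36.0400


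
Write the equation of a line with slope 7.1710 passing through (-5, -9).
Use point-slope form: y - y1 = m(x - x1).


y + 9 = 7.1710(x + 5)
y = 7.1710x - 9 - 7.1710*(-5)
y = 7.1710x + 26.8550

y = 7.1710x + 26.8550


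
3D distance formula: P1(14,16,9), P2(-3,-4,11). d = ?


dx=-17, dy=-20, dz=2
d = sqrt(289+400+4) = sqrt(693) = 26.3249

26.3249


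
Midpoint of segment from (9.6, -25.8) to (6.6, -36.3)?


Mx = (9.6 + 6.6)/2 = 16.2/2 = 8.1000
My = (-25.8 - 36.3)/2 = -62.1/2 = -31.0500

(8.1000, -31.0500)


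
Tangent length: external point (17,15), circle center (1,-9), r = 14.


d = sqrt((17-1)^2 + (15+ 9)^2) = sqrt(256+576) = 28.8444
L = sqrt(832.0000 - 196) = sqrt(636.0000) = 25.2190

25.2190


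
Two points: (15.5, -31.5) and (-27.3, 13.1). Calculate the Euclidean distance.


dx = -27.3 - 15.5 = -42.8
dy = 13.1 + 31.5 = 44.6
d = sqrt(1831.84 + 1989.16) = sqrt(3821.0) = 61.8142

61.8142


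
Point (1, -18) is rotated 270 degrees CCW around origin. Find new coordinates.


cos(270) = 0, sin(270) = -1
x' = 1*0 + 18*(-1) = -18
y' = 1*(-1) - 18*0 = -1

(-18, -1)


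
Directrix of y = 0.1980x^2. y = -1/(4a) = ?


a = 0.1980
1/(4a) = 1.2626
directrix: y = -1.2626 = -1.2626

y = -1.2626


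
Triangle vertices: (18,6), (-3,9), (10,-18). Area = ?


18*(9+ 18) = 486
-3*(-18-6) = 72
10*(6-9) = -30
sum = 528
Area = |528|/2 = 264.0000

264.0000 sq units


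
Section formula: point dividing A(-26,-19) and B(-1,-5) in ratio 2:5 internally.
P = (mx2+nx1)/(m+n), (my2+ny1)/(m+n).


Px = (2*(-1) + 5*(-26))/7 = -132/7 = -18.8571
Py = (2*(-5) + 5*(-19))/7 = -105/7 = -15.0000

P = (-18.8571, -15.0000)


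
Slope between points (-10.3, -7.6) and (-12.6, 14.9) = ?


dy = 14.9 + 7.6 = 22.5
dx = -12.6 + 10.3 = -2.3
m = 22.5/(-2.3) = -9.7826

m = -9.7826


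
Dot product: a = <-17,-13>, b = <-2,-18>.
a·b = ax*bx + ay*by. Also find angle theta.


a·b = -17*(-2) - 13*(-18) = 34 + 234 = 268
|a| = sqrt(289+169) = 21.4009
|b| = sqrt(4+324) = 18.1108
cos(theta) = 268/(sqrt(458)*sqrt(328)) = 268/sqrt(150224) = 0.691457
theta = arccos(268/sqrt(150224)) = 46.2545 degrees

a·b = 268, theta = 46.2545 deg


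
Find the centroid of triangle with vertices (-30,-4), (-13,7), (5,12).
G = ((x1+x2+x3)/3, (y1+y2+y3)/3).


Gx = (-30- 13+5)/3 = -38/3 = -12.6667
Gy = (-4+7+12)/3 = 15/3 = 5.0000

G = (-12.6667, 5.0000)


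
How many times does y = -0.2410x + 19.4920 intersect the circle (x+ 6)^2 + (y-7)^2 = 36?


Substitute y = -0.2410x + 19.4920: (x+ 6)^2 + (-0.2410x+19.4920-7)^2 = 36
Expand to Ax^2 + Bx + C = 0, where b-k = 12.492
A = 1+m^2 = 1.058081
B = 2(m(b-k) - h) = 2(-0.2410*12.492 + 6) = 5.978856
C = h^2 + (b-k)^2 - r^2 = 36 + 156.050064 - 36 = 156.050064
disc = B^2-4AC = 35.7467 - 660.4544 = -624.7077
disc < 0

0 intersection points


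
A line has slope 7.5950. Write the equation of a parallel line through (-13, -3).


Parallel lines have equal slopes.
m2 = 7.5950
b2 = -3 - 7.5950*(-13) = 95.7350

y = 7.5950x + 95.7350


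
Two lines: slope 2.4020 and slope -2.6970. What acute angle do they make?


m1-m2 = 5.099
1+m1*m2 = -5.478194
tan(theta) = |5.099/(-5.478194)| = 0.930781
theta = arctan(|5.099/(-5.478194)|) = 42.9468 degrees (acute angle)

42.9468 degrees


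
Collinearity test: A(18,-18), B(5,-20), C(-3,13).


18*(-20-13) + 5*(13+ 18) - 3*(-18+ 20)
= -594 + 155 - 6 = -445

No, not collinear (determinant = -445)


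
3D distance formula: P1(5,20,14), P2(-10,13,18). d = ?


dx=-15, dy=-7, dz=4
d = sqrt(225+49+16) = sqrt(290) = 17.0294

17.0294


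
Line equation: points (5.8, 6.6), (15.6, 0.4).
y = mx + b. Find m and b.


m = (-6.2)/(9.8) = -0.6327
b = y1 - m*x1 = 6.6 - (-6.2*5.8)/(9.8) = 6.6 + 3.6694 = 10.2694

y = -0.6327x + 10.2694


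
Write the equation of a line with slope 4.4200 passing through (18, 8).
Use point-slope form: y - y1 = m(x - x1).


y - 8 = 4.4200(x - 18)
y = 4.4200x + 8 - 4.4200*18
y = 4.4200x - 71.5600

y = 4.4200x - 71.5600


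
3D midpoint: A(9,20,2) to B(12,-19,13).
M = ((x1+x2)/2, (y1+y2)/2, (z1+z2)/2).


Mx = (9+12)/2 = 10.5000
My = (20- 19)/2 = 0.5000
Mz = (2+13)/2 = 7.5000

M = (10.5000, 0.5000, 7.5000)


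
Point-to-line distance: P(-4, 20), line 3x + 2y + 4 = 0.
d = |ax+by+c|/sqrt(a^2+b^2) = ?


|3*(-4) + 2*20 + 4| = |32| = 32
sqrt(9 + 4) = sqrt(13) = 3.6056
d = 32/sqrt(13) = 8.8752

8.8752


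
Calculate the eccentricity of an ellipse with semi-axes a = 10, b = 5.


c = sqrt(100-25) = sqrt(75) = 8.6603
e = c/a = sqrt(75)/10 = 0.8660

e = 0.8660


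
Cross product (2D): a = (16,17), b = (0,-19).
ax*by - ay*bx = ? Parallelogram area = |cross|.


cross = 16*(-19) - 17*0 = -304 - 0 = -304
Parallelogram area = |-304| = 304

cross = -304, parallelogram area = 304


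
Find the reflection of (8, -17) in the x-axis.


Reflection rule for x-axis: (x, -y)
(8, -17) -> (8, 17)

(8, 17)


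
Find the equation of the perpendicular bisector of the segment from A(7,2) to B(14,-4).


Midpoint = (10.5, -1)
Slope of AB = dy/dx = -6/7 = -0.8571
Perp slope = -dx/dy = 7/6 = 1.1667
b = My - (perp slope)*Mx = -1 + (7*10.5)/(-6) = -1 - 12.2500 = -13.2500

y = 1.1667x - 13.2500


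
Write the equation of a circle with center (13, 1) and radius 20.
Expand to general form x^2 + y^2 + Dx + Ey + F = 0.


(x-13)^2 + (y-1)^2 = 20^2
D = -2h = -26, E = -2k = -2
F = h^2+k^2-r^2 = 169+1-400 = -230

x^2 + y^2 - 26x - 2y - 230 = 0
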